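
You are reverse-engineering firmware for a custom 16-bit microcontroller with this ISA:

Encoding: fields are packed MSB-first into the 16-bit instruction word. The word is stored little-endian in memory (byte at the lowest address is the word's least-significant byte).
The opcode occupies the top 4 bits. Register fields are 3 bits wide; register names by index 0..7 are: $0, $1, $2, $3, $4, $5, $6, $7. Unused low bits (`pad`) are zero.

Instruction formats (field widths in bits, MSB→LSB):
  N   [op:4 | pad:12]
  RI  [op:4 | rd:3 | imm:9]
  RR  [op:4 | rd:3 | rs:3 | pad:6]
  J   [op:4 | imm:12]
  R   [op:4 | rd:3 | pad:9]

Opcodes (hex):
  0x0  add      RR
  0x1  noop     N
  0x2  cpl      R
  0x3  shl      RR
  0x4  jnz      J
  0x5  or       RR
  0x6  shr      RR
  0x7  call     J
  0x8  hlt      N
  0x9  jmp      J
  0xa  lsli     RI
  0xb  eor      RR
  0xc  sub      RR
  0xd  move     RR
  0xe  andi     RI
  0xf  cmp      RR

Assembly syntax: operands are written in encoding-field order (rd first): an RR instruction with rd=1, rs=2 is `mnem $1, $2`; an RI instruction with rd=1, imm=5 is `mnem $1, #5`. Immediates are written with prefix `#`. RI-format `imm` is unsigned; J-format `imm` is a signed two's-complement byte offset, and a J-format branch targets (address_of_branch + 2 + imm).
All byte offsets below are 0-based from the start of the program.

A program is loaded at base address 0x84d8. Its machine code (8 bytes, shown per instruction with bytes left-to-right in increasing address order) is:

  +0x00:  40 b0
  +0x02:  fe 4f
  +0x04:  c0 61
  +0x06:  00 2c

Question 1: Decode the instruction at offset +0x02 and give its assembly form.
[02] fe 4f → 0x4ffe
  top 4b → 0x4 → jnz [J]
  imm@[11:0]=0xffe (s12→-2) ⇒ #-2

jnz #-2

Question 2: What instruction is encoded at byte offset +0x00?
eor $0, $1

@+00  little-endian(40 b0) = 0xb040
  op=0xb040>>12=0xb ⇒ eor (RR)
  rd: (w>>9)&0x7=0x0 → $0
  rs: (w>>6)&0x7=0x1 → $1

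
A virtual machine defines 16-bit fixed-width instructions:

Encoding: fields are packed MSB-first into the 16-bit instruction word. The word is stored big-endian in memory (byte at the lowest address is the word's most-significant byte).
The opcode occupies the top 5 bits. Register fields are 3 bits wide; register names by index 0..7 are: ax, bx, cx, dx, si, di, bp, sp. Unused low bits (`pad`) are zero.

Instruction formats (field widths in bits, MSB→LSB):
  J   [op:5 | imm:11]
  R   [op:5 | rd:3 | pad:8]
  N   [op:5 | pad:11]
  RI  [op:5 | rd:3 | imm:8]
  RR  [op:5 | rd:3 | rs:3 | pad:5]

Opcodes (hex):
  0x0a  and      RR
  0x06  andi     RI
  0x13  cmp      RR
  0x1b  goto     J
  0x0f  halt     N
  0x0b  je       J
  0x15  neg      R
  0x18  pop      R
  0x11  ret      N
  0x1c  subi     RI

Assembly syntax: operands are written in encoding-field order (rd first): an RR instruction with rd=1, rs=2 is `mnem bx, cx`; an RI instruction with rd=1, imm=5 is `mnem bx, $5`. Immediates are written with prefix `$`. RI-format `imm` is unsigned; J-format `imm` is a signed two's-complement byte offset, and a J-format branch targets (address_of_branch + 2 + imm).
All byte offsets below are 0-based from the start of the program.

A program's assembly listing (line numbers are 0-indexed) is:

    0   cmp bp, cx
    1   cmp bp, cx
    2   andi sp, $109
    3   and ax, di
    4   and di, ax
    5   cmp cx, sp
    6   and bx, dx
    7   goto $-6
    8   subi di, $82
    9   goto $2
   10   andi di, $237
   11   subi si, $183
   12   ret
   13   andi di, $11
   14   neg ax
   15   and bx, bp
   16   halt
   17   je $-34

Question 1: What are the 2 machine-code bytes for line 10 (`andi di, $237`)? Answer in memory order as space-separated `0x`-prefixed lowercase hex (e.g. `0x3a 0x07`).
10. andi fields op=0x6:5|rd=5:3|imm=237:8 → word 35edh → 35 ed

0x35 0xed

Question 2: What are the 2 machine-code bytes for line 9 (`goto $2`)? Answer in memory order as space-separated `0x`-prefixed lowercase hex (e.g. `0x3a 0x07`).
line 9 (goto): pack op=0x1b:5|imm=2:11 = 0xd802; big→ d8 02

0xd8 0x02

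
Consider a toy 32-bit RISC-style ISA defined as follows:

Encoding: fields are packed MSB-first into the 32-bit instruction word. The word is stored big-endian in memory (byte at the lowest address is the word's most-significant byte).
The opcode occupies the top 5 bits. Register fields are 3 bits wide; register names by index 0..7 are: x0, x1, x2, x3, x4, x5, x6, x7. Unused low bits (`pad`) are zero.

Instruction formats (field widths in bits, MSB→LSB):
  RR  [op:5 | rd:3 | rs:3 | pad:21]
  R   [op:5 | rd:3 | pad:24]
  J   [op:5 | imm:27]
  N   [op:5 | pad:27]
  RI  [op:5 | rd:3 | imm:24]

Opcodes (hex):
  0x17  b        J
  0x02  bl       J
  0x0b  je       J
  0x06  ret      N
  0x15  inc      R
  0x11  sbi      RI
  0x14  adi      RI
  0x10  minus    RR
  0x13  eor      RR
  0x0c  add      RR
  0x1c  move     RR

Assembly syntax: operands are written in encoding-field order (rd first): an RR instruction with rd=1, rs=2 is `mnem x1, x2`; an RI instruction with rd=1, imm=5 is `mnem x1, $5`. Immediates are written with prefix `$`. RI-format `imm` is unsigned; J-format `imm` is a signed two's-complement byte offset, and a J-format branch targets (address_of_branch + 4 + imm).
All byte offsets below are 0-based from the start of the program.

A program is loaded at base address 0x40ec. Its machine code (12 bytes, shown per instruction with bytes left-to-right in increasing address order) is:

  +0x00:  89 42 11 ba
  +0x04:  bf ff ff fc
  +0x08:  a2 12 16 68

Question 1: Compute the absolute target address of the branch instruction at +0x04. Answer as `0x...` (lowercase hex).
off 0x04: read bf ff ff fc as big → 0xbffffffc
  opcode bits[31:27]=0x17: b/J
  [26:0] imm=134217724 (s27→-4) = $-4
  target = base 0x40ec + off 0x04 + 4 + imm -4 = 0x40f0

0x40f0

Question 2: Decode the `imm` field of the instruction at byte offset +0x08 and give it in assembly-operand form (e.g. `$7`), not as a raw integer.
off 0x08: read a2 12 16 68 as big → 0xa2121668
  opcode bits[31:27]=0x14: adi/RI
  rd: (w>>24)&0x7=0x2 → x2
  imm: (w>>0)&0xffffff=0x121668 → $1185384

$1185384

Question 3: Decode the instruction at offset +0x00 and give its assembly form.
sbi x1, $4329914

+0x00: 89 42 11 ba ⇒ word 0x894211ba (big)
  op=0x894211ba>>27=0x11 ⇒ sbi (RI)
  [26:24] rd=1 = x1
  [23:0] imm=4329914 = $4329914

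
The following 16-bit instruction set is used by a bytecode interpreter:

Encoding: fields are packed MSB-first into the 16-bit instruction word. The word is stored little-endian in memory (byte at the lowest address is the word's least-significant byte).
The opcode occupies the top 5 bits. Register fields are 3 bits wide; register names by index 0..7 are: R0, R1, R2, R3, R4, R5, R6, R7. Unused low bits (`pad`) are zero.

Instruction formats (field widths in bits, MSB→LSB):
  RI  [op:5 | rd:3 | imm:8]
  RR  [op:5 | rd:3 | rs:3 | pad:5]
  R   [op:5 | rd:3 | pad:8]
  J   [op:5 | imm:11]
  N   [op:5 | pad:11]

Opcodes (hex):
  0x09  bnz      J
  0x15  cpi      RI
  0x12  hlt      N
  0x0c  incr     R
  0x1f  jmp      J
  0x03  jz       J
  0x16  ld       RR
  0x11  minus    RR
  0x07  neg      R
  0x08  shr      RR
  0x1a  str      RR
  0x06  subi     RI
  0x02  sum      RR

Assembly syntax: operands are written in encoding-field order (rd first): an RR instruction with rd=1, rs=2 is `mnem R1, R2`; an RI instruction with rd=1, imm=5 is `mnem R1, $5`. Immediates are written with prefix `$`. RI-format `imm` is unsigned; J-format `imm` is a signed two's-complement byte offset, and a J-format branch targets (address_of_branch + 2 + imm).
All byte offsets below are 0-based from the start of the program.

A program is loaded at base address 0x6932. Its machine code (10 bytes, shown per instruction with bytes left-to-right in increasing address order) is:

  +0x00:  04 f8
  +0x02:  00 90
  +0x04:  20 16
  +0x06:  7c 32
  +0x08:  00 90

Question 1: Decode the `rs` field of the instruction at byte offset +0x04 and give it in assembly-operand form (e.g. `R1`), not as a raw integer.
R1

off 0x04: read 20 16 as little → 0x1620
  top 5b → 0x2 → sum [RR]
  [10:8] rd=6 = R6
  [7:5] rs=1 = R1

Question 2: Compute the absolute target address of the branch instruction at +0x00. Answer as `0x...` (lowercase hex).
[00] 04 f8 → 0xf804
  op=0xf804>>11=0x1f ⇒ jmp (J)
  [10:0] imm=4 = $4
  target = base 0x6932 + off 0x00 + 2 + imm 4 = 0x6938

0x6938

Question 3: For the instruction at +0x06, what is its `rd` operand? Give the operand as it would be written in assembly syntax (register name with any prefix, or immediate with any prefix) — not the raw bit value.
+0x06: 7c 32 ⇒ word 0x327c (little)
  top 5b → 0x6 → subi [RI]
  [10:8] rd=2 = R2
  [7:0] imm=124 = $124

R2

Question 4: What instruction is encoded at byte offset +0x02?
hlt

off 0x02: read 00 90 as little → 0x9000
  op=0x9000>>11=0x12 ⇒ hlt (N)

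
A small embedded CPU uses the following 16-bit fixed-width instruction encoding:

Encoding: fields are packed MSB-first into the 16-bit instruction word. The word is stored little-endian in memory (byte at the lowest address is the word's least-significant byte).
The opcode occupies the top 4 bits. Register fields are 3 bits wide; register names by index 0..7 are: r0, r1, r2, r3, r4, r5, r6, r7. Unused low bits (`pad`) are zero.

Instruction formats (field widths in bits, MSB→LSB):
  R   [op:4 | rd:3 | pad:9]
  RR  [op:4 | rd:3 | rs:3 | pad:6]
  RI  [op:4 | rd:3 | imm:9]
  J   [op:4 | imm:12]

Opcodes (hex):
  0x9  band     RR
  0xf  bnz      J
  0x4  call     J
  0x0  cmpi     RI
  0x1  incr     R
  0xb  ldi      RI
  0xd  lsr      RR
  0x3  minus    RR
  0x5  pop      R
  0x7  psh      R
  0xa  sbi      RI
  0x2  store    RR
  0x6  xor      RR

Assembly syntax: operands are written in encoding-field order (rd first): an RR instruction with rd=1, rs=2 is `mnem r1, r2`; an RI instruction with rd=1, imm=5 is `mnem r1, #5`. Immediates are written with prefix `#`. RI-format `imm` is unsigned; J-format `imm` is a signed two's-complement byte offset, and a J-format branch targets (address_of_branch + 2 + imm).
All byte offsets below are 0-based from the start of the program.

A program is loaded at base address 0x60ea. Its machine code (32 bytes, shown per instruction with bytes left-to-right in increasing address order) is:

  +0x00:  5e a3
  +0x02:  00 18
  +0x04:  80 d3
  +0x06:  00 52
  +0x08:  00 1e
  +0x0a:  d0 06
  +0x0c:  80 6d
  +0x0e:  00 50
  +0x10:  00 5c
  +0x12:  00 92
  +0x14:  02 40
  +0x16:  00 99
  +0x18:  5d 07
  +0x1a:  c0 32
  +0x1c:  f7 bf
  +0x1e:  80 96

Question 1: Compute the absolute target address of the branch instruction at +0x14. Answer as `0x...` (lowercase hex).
0x6102

@+14  little-endian(02 40) = 0x4002
  top 4b → 0x4 → call [J]
  [11:0] imm=2 = #2
  target = base 0x60ea + off 0x14 + 2 + imm 2 = 0x6102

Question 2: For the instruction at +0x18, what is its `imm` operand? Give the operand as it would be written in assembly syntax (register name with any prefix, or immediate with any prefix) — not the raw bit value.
#349

+0x18: 5d 07 ⇒ word 0x075d (little)
  op=0x075d>>12=0x0 ⇒ cmpi (RI)
  rd: (w>>9)&0x7=0x3 → r3
  imm: (w>>0)&0x1ff=0x15d → #349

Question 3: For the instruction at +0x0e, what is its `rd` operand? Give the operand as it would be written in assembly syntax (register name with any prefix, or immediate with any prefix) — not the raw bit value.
@+0e  little-endian(00 50) = 0x5000
  top 4b → 0x5 → pop [R]
  [11:9] rd=0 = r0

r0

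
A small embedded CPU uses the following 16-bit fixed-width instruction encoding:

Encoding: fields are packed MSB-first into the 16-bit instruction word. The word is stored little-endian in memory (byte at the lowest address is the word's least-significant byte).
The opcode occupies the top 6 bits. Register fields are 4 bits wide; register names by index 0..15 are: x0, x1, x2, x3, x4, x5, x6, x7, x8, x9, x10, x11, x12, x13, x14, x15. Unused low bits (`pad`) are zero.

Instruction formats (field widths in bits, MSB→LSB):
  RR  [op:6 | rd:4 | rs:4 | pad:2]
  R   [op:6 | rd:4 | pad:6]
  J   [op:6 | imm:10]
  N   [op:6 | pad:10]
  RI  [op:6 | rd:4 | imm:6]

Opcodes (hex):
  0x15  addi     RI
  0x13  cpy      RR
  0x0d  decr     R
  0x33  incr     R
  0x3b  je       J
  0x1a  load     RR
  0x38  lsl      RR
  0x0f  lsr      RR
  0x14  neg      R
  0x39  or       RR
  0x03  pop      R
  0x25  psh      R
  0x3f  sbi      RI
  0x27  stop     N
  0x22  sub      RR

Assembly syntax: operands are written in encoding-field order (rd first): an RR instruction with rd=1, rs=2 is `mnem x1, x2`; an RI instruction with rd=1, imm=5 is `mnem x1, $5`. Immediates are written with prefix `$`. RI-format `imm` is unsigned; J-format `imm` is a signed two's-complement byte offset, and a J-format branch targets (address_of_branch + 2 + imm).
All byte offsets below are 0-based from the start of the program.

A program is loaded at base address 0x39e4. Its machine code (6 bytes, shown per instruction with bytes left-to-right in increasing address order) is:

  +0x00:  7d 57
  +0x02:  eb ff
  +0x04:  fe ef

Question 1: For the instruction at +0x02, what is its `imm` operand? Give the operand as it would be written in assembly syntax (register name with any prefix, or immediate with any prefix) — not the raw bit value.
+0x02: eb ff ⇒ word 0xffeb (little)
  top 6b → 0x3f → sbi [RI]
  rd: (w>>6)&0xf=0xf → x15
  imm: (w>>0)&0x3f=0x2b → $43

$43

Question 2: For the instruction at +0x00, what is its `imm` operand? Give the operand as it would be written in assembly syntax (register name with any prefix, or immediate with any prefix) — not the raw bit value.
[00] 7d 57 → 0x577d
  opcode bits[15:10]=0x15: addi/RI
  rd: (w>>6)&0xf=0xd → x13
  imm: (w>>0)&0x3f=0x3d → $61

$61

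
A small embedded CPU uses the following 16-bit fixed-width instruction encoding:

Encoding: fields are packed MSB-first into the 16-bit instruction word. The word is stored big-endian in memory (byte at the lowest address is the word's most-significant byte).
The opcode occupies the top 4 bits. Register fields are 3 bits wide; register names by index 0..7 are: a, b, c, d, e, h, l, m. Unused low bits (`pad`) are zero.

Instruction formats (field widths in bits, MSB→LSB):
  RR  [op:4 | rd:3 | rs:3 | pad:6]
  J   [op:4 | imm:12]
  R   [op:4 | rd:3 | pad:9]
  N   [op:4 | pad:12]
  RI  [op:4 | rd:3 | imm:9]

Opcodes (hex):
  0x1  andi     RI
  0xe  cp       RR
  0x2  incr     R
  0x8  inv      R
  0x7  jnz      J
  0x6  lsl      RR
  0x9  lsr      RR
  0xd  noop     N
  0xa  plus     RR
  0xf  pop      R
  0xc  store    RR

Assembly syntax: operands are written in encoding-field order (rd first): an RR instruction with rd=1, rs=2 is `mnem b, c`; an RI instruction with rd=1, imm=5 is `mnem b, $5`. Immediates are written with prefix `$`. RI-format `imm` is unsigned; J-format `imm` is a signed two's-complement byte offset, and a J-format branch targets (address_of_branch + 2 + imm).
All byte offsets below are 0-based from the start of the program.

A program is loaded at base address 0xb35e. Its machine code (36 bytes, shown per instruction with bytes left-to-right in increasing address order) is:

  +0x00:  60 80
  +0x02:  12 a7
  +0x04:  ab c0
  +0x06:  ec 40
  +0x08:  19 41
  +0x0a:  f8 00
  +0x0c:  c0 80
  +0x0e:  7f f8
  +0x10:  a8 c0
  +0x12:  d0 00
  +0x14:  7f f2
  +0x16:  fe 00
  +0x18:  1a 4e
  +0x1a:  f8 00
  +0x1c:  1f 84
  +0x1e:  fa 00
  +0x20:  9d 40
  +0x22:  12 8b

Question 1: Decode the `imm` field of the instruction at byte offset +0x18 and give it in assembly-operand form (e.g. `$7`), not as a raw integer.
[18] 1a 4e → 0x1a4e
  op=0x1a4e>>12=0x1 ⇒ andi (RI)
  rd@[11:9]=0x5 ⇒ h
  imm@[8:0]=0x4e ⇒ $78

$78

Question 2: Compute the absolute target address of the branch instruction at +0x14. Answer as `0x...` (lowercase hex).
off 0x14: read 7f f2 as big → 0x7ff2
  opcode bits[15:12]=0x7: jnz/J
  imm@[11:0]=0xff2 (s12→-14) ⇒ $-14
  target = base 0xb35e + off 0x14 + 2 + imm -14 = 0xb366

0xb366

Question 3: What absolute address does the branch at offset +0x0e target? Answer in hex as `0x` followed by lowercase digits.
@+0e  big-endian(7f f8) = 0x7ff8
  opcode bits[15:12]=0x7: jnz/J
  [11:0] imm=4088 (s12→-8) = $-8
  target = base 0xb35e + off 0x0e + 2 + imm -8 = 0xb366

0xb366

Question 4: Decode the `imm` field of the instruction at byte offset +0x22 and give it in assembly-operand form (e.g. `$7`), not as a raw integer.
$139

off 0x22: read 12 8b as big → 0x128b
  op=0x128b>>12=0x1 ⇒ andi (RI)
  rd: (w>>9)&0x7=0x1 → b
  imm: (w>>0)&0x1ff=0x8b → $139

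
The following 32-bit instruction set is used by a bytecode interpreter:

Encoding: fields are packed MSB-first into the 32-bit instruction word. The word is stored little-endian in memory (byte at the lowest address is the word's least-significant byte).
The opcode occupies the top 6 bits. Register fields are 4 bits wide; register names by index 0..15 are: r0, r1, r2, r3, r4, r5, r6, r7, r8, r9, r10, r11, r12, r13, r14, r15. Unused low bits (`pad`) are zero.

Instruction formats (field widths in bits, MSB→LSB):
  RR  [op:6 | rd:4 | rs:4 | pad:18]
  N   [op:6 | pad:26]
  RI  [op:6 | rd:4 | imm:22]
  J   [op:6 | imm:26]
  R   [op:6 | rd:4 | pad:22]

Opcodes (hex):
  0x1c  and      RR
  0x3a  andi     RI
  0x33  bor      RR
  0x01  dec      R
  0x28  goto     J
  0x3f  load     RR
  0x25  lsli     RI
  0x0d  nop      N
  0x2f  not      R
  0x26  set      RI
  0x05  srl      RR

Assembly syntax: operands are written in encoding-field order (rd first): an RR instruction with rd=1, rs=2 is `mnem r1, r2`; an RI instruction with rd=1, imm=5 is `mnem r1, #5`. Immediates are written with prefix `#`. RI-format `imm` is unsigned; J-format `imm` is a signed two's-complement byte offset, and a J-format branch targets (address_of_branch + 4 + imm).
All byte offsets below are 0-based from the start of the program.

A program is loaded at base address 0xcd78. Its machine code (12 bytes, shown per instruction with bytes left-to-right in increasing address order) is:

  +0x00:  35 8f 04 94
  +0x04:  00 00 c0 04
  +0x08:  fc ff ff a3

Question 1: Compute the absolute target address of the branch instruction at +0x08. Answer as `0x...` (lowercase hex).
[08] fc ff ff a3 → 0xa3fffffc
  opcode bits[31:26]=0x28: goto/J
  [25:0] imm=67108860 (s26→-4) = #-4
  target = base 0xcd78 + off 0x08 + 4 + imm -4 = 0xcd80

0xcd80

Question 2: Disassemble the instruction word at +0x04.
dec r3

@+04  little-endian(00 00 c0 04) = 0x04c00000
  top 6b → 0x1 → dec [R]
  [25:22] rd=3 = r3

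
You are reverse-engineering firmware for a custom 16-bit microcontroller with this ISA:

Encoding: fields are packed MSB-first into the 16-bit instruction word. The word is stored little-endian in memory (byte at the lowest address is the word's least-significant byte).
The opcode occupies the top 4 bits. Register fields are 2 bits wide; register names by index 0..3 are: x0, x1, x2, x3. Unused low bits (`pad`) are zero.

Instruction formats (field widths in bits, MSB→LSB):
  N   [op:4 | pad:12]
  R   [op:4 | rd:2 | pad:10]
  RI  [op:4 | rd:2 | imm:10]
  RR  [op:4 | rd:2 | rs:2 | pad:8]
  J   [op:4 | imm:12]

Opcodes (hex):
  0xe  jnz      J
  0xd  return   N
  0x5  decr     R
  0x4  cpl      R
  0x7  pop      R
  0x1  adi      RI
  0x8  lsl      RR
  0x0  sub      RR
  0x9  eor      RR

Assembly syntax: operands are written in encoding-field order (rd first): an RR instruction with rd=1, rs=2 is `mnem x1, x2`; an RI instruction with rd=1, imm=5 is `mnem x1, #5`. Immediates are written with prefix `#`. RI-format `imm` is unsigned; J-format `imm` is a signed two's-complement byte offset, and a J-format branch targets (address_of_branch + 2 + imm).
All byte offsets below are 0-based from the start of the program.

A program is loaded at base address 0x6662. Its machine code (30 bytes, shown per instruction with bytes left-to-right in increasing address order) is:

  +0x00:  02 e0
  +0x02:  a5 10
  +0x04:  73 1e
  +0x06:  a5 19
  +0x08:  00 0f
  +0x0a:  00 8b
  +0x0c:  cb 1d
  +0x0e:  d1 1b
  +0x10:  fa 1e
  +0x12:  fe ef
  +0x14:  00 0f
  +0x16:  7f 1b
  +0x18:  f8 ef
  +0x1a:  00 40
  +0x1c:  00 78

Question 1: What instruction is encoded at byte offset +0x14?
sub x3, x3

off 0x14: read 00 0f as little → 0x0f00
  top 4b → 0x0 → sub [RR]
  rd@[11:10]=0x3 ⇒ x3
  rs@[9:8]=0x3 ⇒ x3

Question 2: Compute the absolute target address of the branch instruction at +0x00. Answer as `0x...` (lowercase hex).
0x6666

@+00  little-endian(02 e0) = 0xe002
  opcode bits[15:12]=0xe: jnz/J
  [11:0] imm=2 = #2
  target = base 0x6662 + off 0x00 + 2 + imm 2 = 0x6666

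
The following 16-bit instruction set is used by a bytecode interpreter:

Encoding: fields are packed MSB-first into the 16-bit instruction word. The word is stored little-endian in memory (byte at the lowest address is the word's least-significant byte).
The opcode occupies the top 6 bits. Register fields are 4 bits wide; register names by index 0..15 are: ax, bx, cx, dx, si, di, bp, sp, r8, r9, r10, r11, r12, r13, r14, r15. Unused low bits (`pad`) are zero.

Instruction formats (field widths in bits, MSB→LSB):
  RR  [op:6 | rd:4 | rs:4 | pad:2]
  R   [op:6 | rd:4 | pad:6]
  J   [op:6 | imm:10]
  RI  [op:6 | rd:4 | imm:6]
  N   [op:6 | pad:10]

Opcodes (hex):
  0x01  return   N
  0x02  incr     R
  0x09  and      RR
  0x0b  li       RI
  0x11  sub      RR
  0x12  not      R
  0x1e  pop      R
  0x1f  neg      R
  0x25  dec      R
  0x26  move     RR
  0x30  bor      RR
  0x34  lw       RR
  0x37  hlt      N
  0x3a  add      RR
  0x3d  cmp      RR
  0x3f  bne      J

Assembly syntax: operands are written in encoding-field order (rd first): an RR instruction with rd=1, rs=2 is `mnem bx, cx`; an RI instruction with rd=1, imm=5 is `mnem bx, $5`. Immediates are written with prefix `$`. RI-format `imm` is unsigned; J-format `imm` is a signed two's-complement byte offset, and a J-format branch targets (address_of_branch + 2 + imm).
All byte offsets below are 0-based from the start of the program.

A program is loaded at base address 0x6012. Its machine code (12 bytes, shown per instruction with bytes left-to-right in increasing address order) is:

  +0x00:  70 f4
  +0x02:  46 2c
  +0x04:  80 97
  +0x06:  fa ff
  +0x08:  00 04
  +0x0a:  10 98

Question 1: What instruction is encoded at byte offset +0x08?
[08] 00 04 → 0x0400
  top 6b → 0x1 → return [N]

return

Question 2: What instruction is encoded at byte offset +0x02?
li bx, $6

[02] 46 2c → 0x2c46
  opcode bits[15:10]=0xb: li/RI
  rd@[9:6]=0x1 ⇒ bx
  imm@[5:0]=0x6 ⇒ $6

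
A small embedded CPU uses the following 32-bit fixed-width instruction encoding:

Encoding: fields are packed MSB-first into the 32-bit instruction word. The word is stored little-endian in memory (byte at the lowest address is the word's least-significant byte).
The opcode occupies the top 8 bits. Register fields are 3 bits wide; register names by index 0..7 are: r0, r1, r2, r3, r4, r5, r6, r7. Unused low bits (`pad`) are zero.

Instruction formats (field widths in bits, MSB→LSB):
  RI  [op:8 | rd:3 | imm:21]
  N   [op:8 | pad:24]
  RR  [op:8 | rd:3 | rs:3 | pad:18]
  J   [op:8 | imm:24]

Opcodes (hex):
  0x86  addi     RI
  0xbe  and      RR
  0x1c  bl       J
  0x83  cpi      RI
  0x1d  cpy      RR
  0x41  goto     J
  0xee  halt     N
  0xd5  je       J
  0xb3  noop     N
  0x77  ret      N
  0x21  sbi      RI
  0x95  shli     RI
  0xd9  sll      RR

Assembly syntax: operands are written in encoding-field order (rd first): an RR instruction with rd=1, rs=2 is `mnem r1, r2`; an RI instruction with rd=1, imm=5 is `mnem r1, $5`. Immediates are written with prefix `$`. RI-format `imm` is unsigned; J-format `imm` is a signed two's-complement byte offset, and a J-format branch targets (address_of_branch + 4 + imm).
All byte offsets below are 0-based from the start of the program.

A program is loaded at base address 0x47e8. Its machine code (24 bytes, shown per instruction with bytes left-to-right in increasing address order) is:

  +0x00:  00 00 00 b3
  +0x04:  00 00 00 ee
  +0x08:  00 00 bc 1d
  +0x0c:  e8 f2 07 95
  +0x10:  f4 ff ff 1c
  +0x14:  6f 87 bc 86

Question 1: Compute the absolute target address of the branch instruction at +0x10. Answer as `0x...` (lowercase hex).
+0x10: f4 ff ff 1c ⇒ word 0x1cfffff4 (little)
  op=0x1cfffff4>>24=0x1c ⇒ bl (J)
  imm@[23:0]=0xfffff4 (s24→-12) ⇒ $-12
  target = base 0x47e8 + off 0x10 + 4 + imm -12 = 0x47f0

0x47f0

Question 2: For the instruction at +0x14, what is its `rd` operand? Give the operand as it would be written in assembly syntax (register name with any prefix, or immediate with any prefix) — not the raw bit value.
r5

+0x14: 6f 87 bc 86 ⇒ word 0x86bc876f (little)
  op=0x86bc876f>>24=0x86 ⇒ addi (RI)
  rd: (w>>21)&0x7=0x5 → r5
  imm: (w>>0)&0x1fffff=0x1c876f → $1869679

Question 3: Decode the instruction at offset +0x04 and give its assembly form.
off 0x04: read 00 00 00 ee as little → 0xee000000
  top 8b → 0xee → halt [N]

halt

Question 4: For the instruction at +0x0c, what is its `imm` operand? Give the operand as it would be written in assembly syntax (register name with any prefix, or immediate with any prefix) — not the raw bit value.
off 0x0c: read e8 f2 07 95 as little → 0x9507f2e8
  op=0x9507f2e8>>24=0x95 ⇒ shli (RI)
  rd@[23:21]=0x0 ⇒ r0
  imm@[20:0]=0x7f2e8 ⇒ $520936

$520936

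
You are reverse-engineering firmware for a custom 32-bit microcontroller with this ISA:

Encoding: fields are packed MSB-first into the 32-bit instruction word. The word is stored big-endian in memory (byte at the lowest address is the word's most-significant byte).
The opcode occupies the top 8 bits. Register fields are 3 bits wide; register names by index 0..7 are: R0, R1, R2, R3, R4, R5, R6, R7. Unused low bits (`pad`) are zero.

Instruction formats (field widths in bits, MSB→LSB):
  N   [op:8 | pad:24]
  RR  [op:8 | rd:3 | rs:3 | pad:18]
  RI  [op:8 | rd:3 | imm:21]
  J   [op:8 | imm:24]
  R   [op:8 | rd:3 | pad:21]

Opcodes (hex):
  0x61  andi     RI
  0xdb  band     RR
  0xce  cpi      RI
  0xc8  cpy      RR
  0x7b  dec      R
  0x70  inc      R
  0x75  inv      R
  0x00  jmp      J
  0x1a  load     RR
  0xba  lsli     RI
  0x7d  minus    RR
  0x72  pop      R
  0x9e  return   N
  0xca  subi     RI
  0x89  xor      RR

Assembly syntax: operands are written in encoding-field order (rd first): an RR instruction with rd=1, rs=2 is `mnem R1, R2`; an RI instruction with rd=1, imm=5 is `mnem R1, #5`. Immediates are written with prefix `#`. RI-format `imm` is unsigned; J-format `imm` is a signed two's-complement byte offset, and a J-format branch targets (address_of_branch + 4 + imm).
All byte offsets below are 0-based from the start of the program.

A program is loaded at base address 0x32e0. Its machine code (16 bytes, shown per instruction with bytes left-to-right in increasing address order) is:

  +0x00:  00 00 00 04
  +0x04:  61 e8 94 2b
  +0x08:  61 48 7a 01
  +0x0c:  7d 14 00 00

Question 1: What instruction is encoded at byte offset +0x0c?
minus R0, R5

+0x0c: 7d 14 00 00 ⇒ word 0x7d140000 (big)
  opcode bits[31:24]=0x7d: minus/RR
  rd@[23:21]=0x0 ⇒ R0
  rs@[20:18]=0x5 ⇒ R5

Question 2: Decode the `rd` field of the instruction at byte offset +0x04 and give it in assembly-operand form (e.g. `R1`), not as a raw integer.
R7

[04] 61 e8 94 2b → 0x61e8942b
  top 8b → 0x61 → andi [RI]
  rd: (w>>21)&0x7=0x7 → R7
  imm: (w>>0)&0x1fffff=0x8942b → #562219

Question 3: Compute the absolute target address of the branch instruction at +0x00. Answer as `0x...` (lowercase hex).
0x32e8

off 0x00: read 00 00 00 04 as big → 0x00000004
  top 8b → 0x0 → jmp [J]
  imm: (w>>0)&0xffffff=0x4 → #4
  target = base 0x32e0 + off 0x00 + 4 + imm 4 = 0x32e8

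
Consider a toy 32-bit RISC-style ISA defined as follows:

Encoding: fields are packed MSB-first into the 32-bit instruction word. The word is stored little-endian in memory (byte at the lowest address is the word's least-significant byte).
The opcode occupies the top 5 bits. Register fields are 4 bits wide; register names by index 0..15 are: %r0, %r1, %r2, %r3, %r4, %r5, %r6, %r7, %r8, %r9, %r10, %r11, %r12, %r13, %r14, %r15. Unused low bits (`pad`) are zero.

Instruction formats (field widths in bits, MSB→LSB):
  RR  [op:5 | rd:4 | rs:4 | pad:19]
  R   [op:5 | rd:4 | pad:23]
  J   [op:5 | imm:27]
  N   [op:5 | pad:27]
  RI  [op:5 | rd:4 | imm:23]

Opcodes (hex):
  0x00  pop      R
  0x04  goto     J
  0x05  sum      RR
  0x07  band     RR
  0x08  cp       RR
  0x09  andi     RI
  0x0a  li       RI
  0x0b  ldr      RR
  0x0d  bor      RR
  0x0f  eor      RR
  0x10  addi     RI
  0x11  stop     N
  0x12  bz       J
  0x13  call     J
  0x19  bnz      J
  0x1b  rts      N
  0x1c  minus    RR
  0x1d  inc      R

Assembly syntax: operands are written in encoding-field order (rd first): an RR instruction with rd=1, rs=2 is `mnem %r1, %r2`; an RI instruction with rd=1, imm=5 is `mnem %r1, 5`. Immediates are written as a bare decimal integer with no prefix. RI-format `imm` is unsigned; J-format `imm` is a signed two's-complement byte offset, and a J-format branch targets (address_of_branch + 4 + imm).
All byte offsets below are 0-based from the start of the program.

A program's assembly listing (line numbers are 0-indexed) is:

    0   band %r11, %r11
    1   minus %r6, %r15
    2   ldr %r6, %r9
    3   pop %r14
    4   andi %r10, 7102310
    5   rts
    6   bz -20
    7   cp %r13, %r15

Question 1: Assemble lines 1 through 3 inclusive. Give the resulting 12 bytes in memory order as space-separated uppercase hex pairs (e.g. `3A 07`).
1. minus fields op=0x1c:5|rd=6:4|rs=15:4|pad=0:19 → word e3780000h → 00 00 78 e3
2. ldr fields op=0xb:5|rd=6:4|rs=9:4|pad=0:19 → word 5b480000h → 00 00 48 5b
3. pop fields op=0x0:5|rd=14:4|pad=0:23 → word 07000000h → 00 00 00 07

00 00 78 E3 00 00 48 5B 00 00 00 07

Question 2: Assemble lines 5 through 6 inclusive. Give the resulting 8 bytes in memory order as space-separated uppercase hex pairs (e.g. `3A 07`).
00 00 00 D8 EC FF FF 97

5. rts fields op=0x1b:5|pad=0:27 → word d8000000h → 00 00 00 d8
6. bz fields op=0x12:5|imm=-20:27 → word 97ffffech → ec ff ff 97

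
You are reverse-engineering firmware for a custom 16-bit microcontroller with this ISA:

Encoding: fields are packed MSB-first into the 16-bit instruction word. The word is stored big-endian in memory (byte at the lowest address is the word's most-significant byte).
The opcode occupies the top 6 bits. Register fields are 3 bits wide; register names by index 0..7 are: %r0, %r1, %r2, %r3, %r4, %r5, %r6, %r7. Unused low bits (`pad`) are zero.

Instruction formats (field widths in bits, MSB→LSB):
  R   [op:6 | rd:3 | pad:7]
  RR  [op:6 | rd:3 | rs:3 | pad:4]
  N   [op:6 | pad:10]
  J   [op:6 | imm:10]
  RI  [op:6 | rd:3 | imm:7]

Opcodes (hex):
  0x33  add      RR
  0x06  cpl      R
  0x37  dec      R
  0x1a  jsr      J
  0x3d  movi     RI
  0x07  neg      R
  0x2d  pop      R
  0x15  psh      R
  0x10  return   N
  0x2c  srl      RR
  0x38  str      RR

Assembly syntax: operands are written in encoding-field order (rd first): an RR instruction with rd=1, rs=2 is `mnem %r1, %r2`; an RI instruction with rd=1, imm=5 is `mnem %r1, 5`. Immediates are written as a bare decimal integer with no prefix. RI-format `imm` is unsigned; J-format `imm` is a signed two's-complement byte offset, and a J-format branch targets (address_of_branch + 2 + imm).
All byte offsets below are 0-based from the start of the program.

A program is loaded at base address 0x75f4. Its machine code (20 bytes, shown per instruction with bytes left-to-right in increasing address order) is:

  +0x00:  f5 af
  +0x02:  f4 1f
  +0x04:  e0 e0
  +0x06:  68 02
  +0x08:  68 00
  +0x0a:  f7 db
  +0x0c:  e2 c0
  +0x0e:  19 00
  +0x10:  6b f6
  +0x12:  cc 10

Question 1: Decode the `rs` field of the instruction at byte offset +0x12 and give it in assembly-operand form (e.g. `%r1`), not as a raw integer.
[12] cc 10 → 0xcc10
  top 6b → 0x33 → add [RR]
  [9:7] rd=0 = %r0
  [6:4] rs=1 = %r1

%r1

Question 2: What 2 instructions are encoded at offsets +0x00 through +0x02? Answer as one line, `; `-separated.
off 0x00: read f5 af as big → 0xf5af
  opcode bits[15:10]=0x3d: movi/RI
  rd: (w>>7)&0x7=0x3 → %r3
  imm: (w>>0)&0x7f=0x2f → 47
off 0x02: read f4 1f as big → 0xf41f
  opcode bits[15:10]=0x3d: movi/RI
  rd: (w>>7)&0x7=0x0 → %r0
  imm: (w>>0)&0x7f=0x1f → 31

movi %r3, 47; movi %r0, 31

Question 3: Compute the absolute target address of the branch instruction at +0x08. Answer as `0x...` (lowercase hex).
0x75fe

@+08  big-endian(68 00) = 0x6800
  op=0x6800>>10=0x1a ⇒ jsr (J)
  imm: (w>>0)&0x3ff=0x0 → 0
  target = base 0x75f4 + off 0x08 + 2 + imm 0 = 0x75fe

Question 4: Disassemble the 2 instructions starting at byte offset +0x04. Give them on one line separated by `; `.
str %r1, %r6; jsr 2

+0x04: e0 e0 ⇒ word 0xe0e0 (big)
  op=0xe0e0>>10=0x38 ⇒ str (RR)
  rd: (w>>7)&0x7=0x1 → %r1
  rs: (w>>4)&0x7=0x6 → %r6
+0x06: 68 02 ⇒ word 0x6802 (big)
  op=0x6802>>10=0x1a ⇒ jsr (J)
  imm: (w>>0)&0x3ff=0x2 → 2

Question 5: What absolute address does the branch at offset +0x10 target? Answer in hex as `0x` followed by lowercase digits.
0x75fc

off 0x10: read 6b f6 as big → 0x6bf6
  opcode bits[15:10]=0x1a: jsr/J
  imm@[9:0]=0x3f6 (s10→-10) ⇒ -10
  target = base 0x75f4 + off 0x10 + 2 + imm -10 = 0x75fc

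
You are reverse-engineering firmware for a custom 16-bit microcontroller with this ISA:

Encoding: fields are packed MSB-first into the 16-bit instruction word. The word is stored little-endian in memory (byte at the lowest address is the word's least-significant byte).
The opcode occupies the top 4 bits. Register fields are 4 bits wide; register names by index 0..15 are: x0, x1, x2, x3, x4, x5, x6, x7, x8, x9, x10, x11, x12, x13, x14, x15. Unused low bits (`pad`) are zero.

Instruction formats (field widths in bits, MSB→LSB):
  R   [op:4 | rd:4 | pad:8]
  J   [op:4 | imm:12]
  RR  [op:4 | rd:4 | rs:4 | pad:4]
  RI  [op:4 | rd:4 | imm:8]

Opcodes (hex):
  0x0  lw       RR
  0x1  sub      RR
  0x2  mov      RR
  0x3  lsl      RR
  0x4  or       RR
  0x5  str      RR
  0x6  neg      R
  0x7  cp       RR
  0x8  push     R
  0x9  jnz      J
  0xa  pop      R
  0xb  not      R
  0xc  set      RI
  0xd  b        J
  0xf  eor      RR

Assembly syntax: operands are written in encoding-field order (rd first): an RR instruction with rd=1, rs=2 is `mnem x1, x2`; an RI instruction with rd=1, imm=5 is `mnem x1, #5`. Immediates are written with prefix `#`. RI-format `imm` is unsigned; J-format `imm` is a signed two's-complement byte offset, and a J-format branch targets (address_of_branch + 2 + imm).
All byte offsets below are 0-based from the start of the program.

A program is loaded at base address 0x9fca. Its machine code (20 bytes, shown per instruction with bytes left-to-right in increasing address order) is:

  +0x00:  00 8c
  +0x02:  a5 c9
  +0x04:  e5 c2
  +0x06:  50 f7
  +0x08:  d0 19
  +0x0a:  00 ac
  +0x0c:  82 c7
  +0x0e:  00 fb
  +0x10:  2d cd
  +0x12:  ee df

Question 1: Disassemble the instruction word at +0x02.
set x9, #165

off 0x02: read a5 c9 as little → 0xc9a5
  op=0xc9a5>>12=0xc ⇒ set (RI)
  rd@[11:8]=0x9 ⇒ x9
  imm@[7:0]=0xa5 ⇒ #165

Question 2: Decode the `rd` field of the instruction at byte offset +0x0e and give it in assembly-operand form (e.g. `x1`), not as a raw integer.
[0e] 00 fb → 0xfb00
  top 4b → 0xf → eor [RR]
  rd: (w>>8)&0xf=0xb → x11
  rs: (w>>4)&0xf=0x0 → x0

x11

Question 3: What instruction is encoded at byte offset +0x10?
@+10  little-endian(2d cd) = 0xcd2d
  op=0xcd2d>>12=0xc ⇒ set (RI)
  [11:8] rd=13 = x13
  [7:0] imm=45 = #45

set x13, #45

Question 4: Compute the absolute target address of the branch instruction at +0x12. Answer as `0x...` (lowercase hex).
0x9fcc

[12] ee df → 0xdfee
  top 4b → 0xd → b [J]
  [11:0] imm=4078 (s12→-18) = #-18
  target = base 0x9fca + off 0x12 + 2 + imm -18 = 0x9fcc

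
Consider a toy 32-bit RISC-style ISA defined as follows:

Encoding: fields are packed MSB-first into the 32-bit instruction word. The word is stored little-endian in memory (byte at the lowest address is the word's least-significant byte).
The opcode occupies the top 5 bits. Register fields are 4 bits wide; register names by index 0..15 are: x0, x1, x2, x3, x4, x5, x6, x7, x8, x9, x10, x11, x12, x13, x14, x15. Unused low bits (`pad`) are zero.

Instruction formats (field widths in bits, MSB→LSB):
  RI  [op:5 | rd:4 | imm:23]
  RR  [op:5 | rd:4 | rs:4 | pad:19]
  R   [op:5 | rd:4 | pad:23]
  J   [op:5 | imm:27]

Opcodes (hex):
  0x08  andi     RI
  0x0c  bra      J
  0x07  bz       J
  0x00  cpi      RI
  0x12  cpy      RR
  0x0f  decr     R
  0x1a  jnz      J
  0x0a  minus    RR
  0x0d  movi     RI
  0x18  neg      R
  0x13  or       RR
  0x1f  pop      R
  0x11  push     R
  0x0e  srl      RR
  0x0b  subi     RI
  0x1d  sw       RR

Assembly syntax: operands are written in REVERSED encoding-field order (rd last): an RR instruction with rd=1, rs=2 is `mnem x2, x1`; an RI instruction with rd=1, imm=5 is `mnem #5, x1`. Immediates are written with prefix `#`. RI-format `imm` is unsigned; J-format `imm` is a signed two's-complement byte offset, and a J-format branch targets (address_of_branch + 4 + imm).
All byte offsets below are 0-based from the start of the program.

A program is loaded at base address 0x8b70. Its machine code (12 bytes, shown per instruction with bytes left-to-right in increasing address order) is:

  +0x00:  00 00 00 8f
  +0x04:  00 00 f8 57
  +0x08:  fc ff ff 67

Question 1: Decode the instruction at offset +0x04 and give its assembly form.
off 0x04: read 00 00 f8 57 as little → 0x57f80000
  top 5b → 0xa → minus [RR]
  [26:23] rd=15 = x15
  [22:19] rs=15 = x15

minus x15, x15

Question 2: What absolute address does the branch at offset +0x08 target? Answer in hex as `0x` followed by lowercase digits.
0x8b78

off 0x08: read fc ff ff 67 as little → 0x67fffffc
  op=0x67fffffc>>27=0xc ⇒ bra (J)
  [26:0] imm=134217724 (s27→-4) = #-4
  target = base 0x8b70 + off 0x08 + 4 + imm -4 = 0x8b78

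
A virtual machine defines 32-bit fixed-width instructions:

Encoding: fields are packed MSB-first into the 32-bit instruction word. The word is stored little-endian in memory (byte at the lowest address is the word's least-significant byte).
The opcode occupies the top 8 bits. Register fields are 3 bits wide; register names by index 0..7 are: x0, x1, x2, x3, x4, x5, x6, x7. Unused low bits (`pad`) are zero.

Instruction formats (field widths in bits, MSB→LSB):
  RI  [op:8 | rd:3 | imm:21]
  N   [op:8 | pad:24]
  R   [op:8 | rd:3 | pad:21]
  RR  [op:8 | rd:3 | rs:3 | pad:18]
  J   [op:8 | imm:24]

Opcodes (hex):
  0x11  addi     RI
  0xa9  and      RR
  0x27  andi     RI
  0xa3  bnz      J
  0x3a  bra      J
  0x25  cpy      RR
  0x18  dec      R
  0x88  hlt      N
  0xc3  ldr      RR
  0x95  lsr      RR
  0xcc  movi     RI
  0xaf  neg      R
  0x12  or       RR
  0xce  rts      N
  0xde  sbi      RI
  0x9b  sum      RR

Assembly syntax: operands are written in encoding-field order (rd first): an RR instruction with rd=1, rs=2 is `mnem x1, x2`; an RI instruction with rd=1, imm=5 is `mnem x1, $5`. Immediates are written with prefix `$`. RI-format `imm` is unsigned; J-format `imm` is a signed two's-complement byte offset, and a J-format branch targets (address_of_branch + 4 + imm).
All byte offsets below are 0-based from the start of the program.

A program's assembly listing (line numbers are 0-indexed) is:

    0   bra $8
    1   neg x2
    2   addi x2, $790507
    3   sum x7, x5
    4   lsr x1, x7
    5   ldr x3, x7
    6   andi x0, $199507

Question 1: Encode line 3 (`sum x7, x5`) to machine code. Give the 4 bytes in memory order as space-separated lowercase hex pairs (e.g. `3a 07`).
00 00 f4 9b

L3: sum op=0x9b:8|rd=7:3|rs=5:3|pad=0:18 ⇒ 0x9bf40000 ⇒ little 00 00 f4 9b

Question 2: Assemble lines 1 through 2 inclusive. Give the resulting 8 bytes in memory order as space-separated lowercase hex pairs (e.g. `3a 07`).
L1: neg op=0xaf:8|rd=2:3|pad=0:21 ⇒ 0xaf400000 ⇒ little 00 00 40 af
L2: addi op=0x11:8|rd=2:3|imm=790507:21 ⇒ 0x114c0feb ⇒ little eb 0f 4c 11

00 00 40 af eb 0f 4c 11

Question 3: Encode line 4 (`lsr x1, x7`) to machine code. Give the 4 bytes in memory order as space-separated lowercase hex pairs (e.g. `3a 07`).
00 00 3c 95

4. lsr fields op=0x95:8|rd=1:3|rs=7:3|pad=0:18 → word 953c0000h → 00 00 3c 95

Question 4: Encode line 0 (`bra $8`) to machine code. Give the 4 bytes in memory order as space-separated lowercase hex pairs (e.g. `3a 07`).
08 00 00 3a

L0: bra op=0x3a:8|imm=8:24 ⇒ 0x3a000008 ⇒ little 08 00 00 3a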